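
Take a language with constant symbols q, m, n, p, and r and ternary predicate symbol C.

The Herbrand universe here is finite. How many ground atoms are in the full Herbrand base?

125

With no function symbols, the Herbrand universe is just the 5 constants.
Ground atoms per predicate: C: 5^3 = 125.
Herbrand base size = 125 = 125.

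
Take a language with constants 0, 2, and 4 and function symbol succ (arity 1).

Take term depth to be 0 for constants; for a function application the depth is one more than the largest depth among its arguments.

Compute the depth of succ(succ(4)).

depth(succ(4)) = 1 + depth(4) = 1 + 0 = 1
depth(succ(succ(4))) = 1 + depth(succ(4)) = 1 + 1 = 2

2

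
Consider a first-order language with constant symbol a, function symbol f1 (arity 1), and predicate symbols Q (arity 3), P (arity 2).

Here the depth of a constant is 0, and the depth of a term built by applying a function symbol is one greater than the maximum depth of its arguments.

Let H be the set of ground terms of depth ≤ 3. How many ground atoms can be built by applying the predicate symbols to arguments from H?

80

First count ground terms of depth ≤ 3.
Let N_k = |{terms of depth ≤ k}|. Then N_0 = 1 and N_k = 1 + N_{k-1} for k ≥ 1 (one summand per function symbol, arity giving the exponent).
N_0 = 1
N_1 = 1 + 1 = 2
N_2 = 1 + 2 = 3
N_3 = 1 + 3 = 4
Explicitly: a, f1(a), f1(f1(a)), f1(f1(f1(a))).
So |H| = 4.
A ground atom is a predicate applied to a tuple of terms from H, so the count is the sum over predicates of |H|^arity:
  Q: 4^3 = 64;  P: 4^2 = 16
Total ground atoms: 64 + 16 = 80.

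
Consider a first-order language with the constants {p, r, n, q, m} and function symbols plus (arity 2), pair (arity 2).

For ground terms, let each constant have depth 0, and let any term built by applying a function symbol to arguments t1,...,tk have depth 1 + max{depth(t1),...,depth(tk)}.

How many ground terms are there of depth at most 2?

Count level by level. With function symbols plus/2, pair/2, the terms of depth ≤ k are the 5 constants together with each function applied to depth-≤(k−1) tuples, so N_k = 5 + N_{k-1}^2 + N_{k-1}^2.
N_0 = 5
N_1 = 5 + 5^2 + 5^2 = 55
N_2 = 5 + 55^2 + 55^2 = 6055

6055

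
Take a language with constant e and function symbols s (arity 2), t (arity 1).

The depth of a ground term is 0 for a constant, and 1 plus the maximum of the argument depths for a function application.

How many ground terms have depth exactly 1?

Let N_k count ground terms of depth at most k. Each non-constant term of depth ≤ k is some function symbol applied to depth-≤(k−1) arguments, giving N_k = 1 + N_{k-1}^2 + N_{k-1}.
N_0 = 1
N_1 = 1 + 1^2 + 1 = 3
Terms of depth exactly 1: N_1 − N_0 = 3 − 1 = 2.

2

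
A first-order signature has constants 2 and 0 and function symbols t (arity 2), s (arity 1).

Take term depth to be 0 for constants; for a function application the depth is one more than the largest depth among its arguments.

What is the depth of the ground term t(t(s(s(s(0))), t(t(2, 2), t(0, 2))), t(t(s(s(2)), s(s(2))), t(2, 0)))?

5

depth(s(0)) = 1 + depth(0) = 1 + 0 = 1
depth(s(s(0))) = 1 + depth(s(0)) = 1 + 1 = 2
depth(s(s(s(0)))) = 1 + depth(s(s(0))) = 1 + 2 = 3
depth(t(2, 2)) = 1 + max(0, 0) = 1
depth(t(0, 2)) = 1 + max(0, 0) = 1
depth(t(t(2, 2), t(0, 2))) = 1 + max(1, 1) = 2
depth(t(s(s(s(0))), t(t(2, 2), t(0, 2)))) = 1 + max(3, 2) = 4
depth(s(2)) = 1 + depth(2) = 1 + 0 = 1
depth(s(s(2))) = 1 + depth(s(2)) = 1 + 1 = 2
depth(t(s(s(2)), s(s(2)))) = 1 + max(2, 2) = 3
depth(t(2, 0)) = 1 + max(0, 0) = 1
depth(t(t(s(s(2)), s(s(2))), t(2, 0))) = 1 + max(3, 1) = 4
depth(t(t(s(s(s(0))), t(t(2, 2), t(0, 2))), t(t(s(s(2)), s(s(2))), t(2, 0)))) = 1 + max(4, 4) = 5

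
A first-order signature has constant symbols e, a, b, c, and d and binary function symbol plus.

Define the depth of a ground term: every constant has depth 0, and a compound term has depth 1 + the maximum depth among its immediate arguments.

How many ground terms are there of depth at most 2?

905

Let N_k count ground terms of depth at most k. Each non-constant term of depth ≤ k is some function symbol applied to depth-≤(k−1) arguments, giving N_k = 5 + N_{k-1}^2.
N_0 = 5
N_1 = 5 + 5^2 = 30
N_2 = 5 + 30^2 = 905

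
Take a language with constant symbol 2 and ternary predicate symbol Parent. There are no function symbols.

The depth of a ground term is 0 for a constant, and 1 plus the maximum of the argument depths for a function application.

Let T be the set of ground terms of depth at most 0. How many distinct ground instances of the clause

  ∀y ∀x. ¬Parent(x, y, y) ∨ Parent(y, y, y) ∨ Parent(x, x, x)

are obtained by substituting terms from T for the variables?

1

Ground terms of depth ≤ 0:
  With no function symbols every ground term is a constant, so there is exactly 1 ground term at every depth bound.
  N_0 = 1
  Explicitly: 2.
So there is exactly 1 ground term available for substitution.
The clause has 2 distinct variables (y, x), each appearing in the body. In the free term algebra distinct substitutions yield syntactically distinct ground instances.
Number of ground instances = 1^2 = 1.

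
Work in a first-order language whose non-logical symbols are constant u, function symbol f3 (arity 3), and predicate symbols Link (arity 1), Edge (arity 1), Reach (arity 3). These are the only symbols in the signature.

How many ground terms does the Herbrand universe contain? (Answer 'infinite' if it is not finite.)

The signature has at least one function symbol (f3, arity 3) and at least one constant (u).
Iterating f3 gives infinitely many distinct ground terms: u, f3(u, u, u), f3(f3(u, u, u), f3(u, u, u), f3(u, u, u)), ...
So the Herbrand universe is infinite.

infinite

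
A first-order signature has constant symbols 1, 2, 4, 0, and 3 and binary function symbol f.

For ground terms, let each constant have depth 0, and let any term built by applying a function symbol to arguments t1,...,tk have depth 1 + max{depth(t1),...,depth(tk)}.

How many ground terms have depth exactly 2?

If N_k denotes the number of depth-≤k ground terms, the 5 constants give N_0 = 5, and each function symbol of arity r contributes N_{k-1}^r new terms at level k: N_k = 5 + N_{k-1}^2.
N_0 = 5
N_1 = 5 + 5^2 = 30
N_2 = 5 + 30^2 = 905
Terms of depth exactly 2: N_2 − N_1 = 905 − 30 = 875.

875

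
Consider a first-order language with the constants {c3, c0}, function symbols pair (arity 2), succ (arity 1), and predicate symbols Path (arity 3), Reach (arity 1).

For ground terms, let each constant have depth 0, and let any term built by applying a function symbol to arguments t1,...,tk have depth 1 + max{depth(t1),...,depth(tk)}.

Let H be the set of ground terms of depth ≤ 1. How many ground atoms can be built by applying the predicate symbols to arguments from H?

First count ground terms of depth ≤ 1.
Count level by level. With function symbols pair/2, succ/1, the terms of depth ≤ k are the 2 constants together with each function applied to depth-≤(k−1) tuples, so N_k = 2 + N_{k-1}^2 + N_{k-1}.
N_0 = 2
N_1 = 2 + 2^2 + 2 = 8
Explicitly: c3, c0, pair(c3, c3), pair(c3, c0), pair(c0, c3), pair(c0, c0), succ(c3), succ(c0).
So |H| = 8.
Each predicate of arity r yields |H|^r ground atoms (one per choice of an r-tuple from H):
  Path: 8^3 = 512;  Reach: 8
Total ground atoms: 512 + 8 = 520.

520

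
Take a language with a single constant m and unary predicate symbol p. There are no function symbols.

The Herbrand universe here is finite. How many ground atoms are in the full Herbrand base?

With no function symbols, the Herbrand universe is just the 1 constant.
Ground atoms per predicate: p: 1.
Herbrand base size = 1 = 1.

1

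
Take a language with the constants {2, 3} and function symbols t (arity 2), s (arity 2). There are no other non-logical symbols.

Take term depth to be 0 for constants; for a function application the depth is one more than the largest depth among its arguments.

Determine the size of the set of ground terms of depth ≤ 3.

Count level by level. With function symbols t/2, s/2, the terms of depth ≤ k are the 2 constants together with each function applied to depth-≤(k−1) tuples, so N_k = 2 + N_{k-1}^2 + N_{k-1}^2.
N_0 = 2
N_1 = 2 + 2^2 + 2^2 = 10
N_2 = 2 + 10^2 + 10^2 = 202
N_3 = 2 + 202^2 + 202^2 = 81610

81610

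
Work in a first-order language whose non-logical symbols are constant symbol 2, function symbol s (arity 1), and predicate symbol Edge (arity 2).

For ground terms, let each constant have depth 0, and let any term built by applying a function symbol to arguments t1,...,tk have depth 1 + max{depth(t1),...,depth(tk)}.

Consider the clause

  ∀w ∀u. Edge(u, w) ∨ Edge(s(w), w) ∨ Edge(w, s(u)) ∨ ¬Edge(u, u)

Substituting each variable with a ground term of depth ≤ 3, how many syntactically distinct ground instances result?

Ground terms of depth ≤ 3:
  If N_k denotes the number of depth-≤k ground terms, the 1 constant gives N_0 = 1, and each function symbol of arity r contributes N_{k-1}^r new terms at level k: N_k = 1 + N_{k-1}.
  N_0 = 1
  N_1 = 1 + 1 = 2
  N_2 = 1 + 2 = 3
  N_3 = 1 + 3 = 4
So there are 4 ground terms available for substitution.
Each of w, u ranges independently over the available ground terms, and distinct assignments produce distinct instances.
Number of ground instances = 4^2 = 16.

16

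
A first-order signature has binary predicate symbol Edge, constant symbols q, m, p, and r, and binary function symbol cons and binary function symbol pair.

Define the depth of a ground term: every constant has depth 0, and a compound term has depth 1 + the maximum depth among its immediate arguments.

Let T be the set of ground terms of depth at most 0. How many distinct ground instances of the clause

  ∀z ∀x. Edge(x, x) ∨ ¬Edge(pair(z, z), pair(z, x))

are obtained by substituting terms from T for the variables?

Ground terms of depth ≤ 0:
  Count level by level. With function symbols cons/2, pair/2, the terms of depth ≤ k are the 4 constants together with each function applied to depth-≤(k−1) tuples, so N_k = 4 + N_{k-1}^2 + N_{k-1}^2.
  N_0 = 4
  Explicitly: q, m, p, r.
So there are 4 ground terms available for substitution.
The body mentions every one of the 2 quantified variables; since ground terms form a free algebra, no two substitutions collapse to the same formula.
Number of ground instances = 4^2 = 16.

16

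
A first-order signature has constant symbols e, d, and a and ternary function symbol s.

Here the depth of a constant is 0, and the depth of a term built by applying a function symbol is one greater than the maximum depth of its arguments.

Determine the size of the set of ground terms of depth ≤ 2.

Count level by level. With function symbols s/3, the terms of depth ≤ k are the 3 constants together with each function applied to depth-≤(k−1) tuples, so N_k = 3 + N_{k-1}^3.
N_0 = 3
N_1 = 3 + 3^3 = 30
N_2 = 3 + 30^3 = 27003

27003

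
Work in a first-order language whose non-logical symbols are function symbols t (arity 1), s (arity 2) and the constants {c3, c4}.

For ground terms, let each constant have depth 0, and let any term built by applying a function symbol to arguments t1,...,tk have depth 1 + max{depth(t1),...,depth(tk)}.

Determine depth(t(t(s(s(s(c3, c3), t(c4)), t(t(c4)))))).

5

depth(s(c3, c3)) = 1 + max(0, 0) = 1
depth(t(c4)) = 1 + depth(c4) = 1 + 0 = 1
depth(s(s(c3, c3), t(c4))) = 1 + max(1, 1) = 2
depth(t(t(c4))) = 1 + depth(t(c4)) = 1 + 1 = 2
depth(s(s(s(c3, c3), t(c4)), t(t(c4)))) = 1 + max(2, 2) = 3
depth(t(s(s(s(c3, c3), t(c4)), t(t(c4))))) = 1 + depth(s(s(s(c3, c3), t(c4)), t(t(c4)))) = 1 + 3 = 4
depth(t(t(s(s(s(c3, c3), t(c4)), t(t(c4)))))) = 1 + depth(t(s(s(s(c3, c3), t(c4)), t(t(c4))))) = 1 + 4 = 5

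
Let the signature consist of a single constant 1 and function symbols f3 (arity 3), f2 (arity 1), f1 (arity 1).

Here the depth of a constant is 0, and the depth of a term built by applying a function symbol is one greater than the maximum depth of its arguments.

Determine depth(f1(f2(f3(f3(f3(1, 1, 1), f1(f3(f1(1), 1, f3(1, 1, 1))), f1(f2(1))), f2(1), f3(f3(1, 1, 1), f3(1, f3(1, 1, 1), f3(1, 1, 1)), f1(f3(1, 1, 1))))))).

depth(f3(1, 1, 1)) = 1 + max(0, 0, 0) = 1
depth(f1(1)) = 1 + depth(1) = 1 + 0 = 1
depth(f3(f1(1), 1, f3(1, 1, 1))) = 1 + max(1, 0, 1) = 2
depth(f1(f3(f1(1), 1, f3(1, 1, 1)))) = 1 + depth(f3(f1(1), 1, f3(1, 1, 1))) = 1 + 2 = 3
depth(f2(1)) = 1 + depth(1) = 1 + 0 = 1
depth(f1(f2(1))) = 1 + depth(f2(1)) = 1 + 1 = 2
depth(f3(f3(1, 1, 1), f1(f3(f1(1), 1, f3(1, 1, 1))), f1(f2(1)))) = 1 + max(1, 3, 2) = 4
depth(f3(1, f3(1, 1, 1), f3(1, 1, 1))) = 1 + max(0, 1, 1) = 2
depth(f1(f3(1, 1, 1))) = 1 + depth(f3(1, 1, 1)) = 1 + 1 = 2
depth(f3(f3(1, 1, 1), f3(1, f3(1, 1, 1), f3(1, 1, 1)), f1(f3(1, 1, 1)))) = 1 + max(1, 2, 2) = 3
depth(f3(f3(f3(1, 1, 1), f1(f3(f1(1), 1, f3(1, 1, 1))), f1(f2(1))), f2(1), f3(f3(1, 1, 1), f3(1, f3(1, 1, 1), f3(1, 1, 1)), f1(f3(1, 1, 1))))) = 1 + max(4, 1, 3) = 5
depth(f2(f3(f3(f3(1, 1, 1), f1(f3(f1(1), 1, f3(1, 1, 1))), f1(f2(1))), f2(1), f3(f3(1, 1, 1), f3(1, f3(1, 1, 1), f3(1, 1, 1)), f1(f3(1, 1, 1)))))) = 1 + depth(f3(f3(f3(1, 1, 1), f1(f3(f1(1), 1, f3(1, 1, 1))), f1(f2(1))), f2(1), f3(f3(1, 1, 1), f3(1, f3(1, 1, 1), f3(1, 1, 1)), f1(f3(1, 1, 1))))) = 1 + 5 = 6
depth(f1(f2(f3(f3(f3(1, 1, 1), f1(f3(f1(1), 1, f3(1, 1, 1))), f1(f2(1))), f2(1), f3(f3(1, 1, 1), f3(1, f3(1, 1, 1), f3(1, 1, 1)), f1(f3(1, 1, 1))))))) = 1 + depth(f2(f3(f3(f3(1, 1, 1), f1(f3(f1(1), 1, f3(1, 1, 1))), f1(f2(1))), f2(1), f3(f3(1, 1, 1), f3(1, f3(1, 1, 1), f3(1, 1, 1)), f1(f3(1, 1, 1)))))) = 1 + 6 = 7

7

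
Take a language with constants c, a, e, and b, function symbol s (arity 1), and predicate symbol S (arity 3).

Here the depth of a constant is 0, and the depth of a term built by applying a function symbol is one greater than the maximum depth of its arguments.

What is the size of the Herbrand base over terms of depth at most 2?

1728

First count ground terms of depth ≤ 2.
Write N_k for the number of ground terms of depth ≤ k. A term of depth ≤ k is either a constant or a function symbol applied to arguments of depth ≤ k−1, so N_k = 4 + N_{k-1}.
N_0 = 4
N_1 = 4 + 4 = 8
N_2 = 4 + 8 = 12
So |H| = 12.
Ground atoms are formed by filling each argument slot of a predicate with a term from H, so an r-ary predicate gives |H|^r atoms:
  S: 12^3 = 1728
Total ground atoms: 1728.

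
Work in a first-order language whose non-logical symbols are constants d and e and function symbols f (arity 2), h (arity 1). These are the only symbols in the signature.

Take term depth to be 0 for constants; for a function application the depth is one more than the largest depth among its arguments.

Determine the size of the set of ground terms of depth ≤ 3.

Let N_k count ground terms of depth at most k. Each non-constant term of depth ≤ k is some function symbol applied to depth-≤(k−1) arguments, giving N_k = 2 + N_{k-1}^2 + N_{k-1}.
N_0 = 2
N_1 = 2 + 2^2 + 2 = 8
N_2 = 2 + 8^2 + 8 = 74
N_3 = 2 + 74^2 + 74 = 5552

5552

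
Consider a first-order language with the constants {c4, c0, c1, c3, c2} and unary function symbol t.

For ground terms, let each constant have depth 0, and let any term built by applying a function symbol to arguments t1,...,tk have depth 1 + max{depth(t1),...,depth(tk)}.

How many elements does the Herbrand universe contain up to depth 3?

20

Write N_k for the number of ground terms of depth ≤ k. A term of depth ≤ k is either a constant or a function symbol applied to arguments of depth ≤ k−1, so N_k = 5 + N_{k-1}.
N_0 = 5
N_1 = 5 + 5 = 10
N_2 = 5 + 10 = 15
N_3 = 5 + 15 = 20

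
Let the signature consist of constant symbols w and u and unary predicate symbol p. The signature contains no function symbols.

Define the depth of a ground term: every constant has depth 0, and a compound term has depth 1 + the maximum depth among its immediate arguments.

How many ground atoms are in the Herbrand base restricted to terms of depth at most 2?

2

First count ground terms of depth ≤ 2.
With no function symbols every ground term is a constant, so there are exactly 2 ground terms at every depth bound.
N_0 = 2
N_1 = 2
N_2 = 2
Explicitly: w, u.
So |H| = 2.
For each predicate symbol, the number of ground atoms is |H| raised to its arity; summing:
  p: 2
Total ground atoms: 2.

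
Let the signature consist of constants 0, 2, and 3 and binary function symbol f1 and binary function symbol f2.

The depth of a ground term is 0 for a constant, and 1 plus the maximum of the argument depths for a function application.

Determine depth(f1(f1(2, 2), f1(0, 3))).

2

depth(f1(2, 2)) = 1 + max(0, 0) = 1
depth(f1(0, 3)) = 1 + max(0, 0) = 1
depth(f1(f1(2, 2), f1(0, 3))) = 1 + max(1, 1) = 2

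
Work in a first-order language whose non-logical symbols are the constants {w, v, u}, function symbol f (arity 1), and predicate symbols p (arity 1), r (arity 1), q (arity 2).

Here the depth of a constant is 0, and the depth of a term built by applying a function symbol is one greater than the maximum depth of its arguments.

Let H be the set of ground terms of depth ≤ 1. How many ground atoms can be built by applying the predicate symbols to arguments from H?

First count ground terms of depth ≤ 1.
Let N_k = |{terms of depth ≤ k}|. Then N_0 = 3 and N_k = 3 + N_{k-1} for k ≥ 1 (one summand per function symbol, arity giving the exponent).
N_0 = 3
N_1 = 3 + 3 = 6
Explicitly: w, v, u, f(w), f(v), f(u).
So |H| = 6.
Ground atoms are formed by filling each argument slot of a predicate with a term from H, so an r-ary predicate gives |H|^r atoms:
  p: 6;  r: 6;  q: 6^2 = 36
Total ground atoms: 6 + 6 + 36 = 48.

48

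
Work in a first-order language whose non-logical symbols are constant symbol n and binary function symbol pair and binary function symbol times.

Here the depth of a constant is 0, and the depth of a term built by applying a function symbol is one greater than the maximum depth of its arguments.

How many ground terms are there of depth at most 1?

3

Write N_k for the number of ground terms of depth ≤ k. A term of depth ≤ k is either a constant or a function symbol applied to arguments of depth ≤ k−1, so N_k = 1 + N_{k-1}^2 + N_{k-1}^2.
N_0 = 1
N_1 = 1 + 1^2 + 1^2 = 3
Explicitly: n, pair(n, n), times(n, n).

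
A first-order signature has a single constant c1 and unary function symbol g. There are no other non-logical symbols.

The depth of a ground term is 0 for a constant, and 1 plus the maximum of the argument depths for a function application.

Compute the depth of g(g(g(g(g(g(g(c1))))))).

depth(g(c1)) = 1 + depth(c1) = 1 + 0 = 1
depth(g(g(c1))) = 1 + depth(g(c1)) = 1 + 1 = 2
depth(g(g(g(c1)))) = 1 + depth(g(g(c1))) = 1 + 2 = 3
depth(g(g(g(g(c1))))) = 1 + depth(g(g(g(c1)))) = 1 + 3 = 4
depth(g(g(g(g(g(c1)))))) = 1 + depth(g(g(g(g(c1))))) = 1 + 4 = 5
depth(g(g(g(g(g(g(c1))))))) = 1 + depth(g(g(g(g(g(c1)))))) = 1 + 5 = 6
depth(g(g(g(g(g(g(g(c1)))))))) = 1 + depth(g(g(g(g(g(g(c1))))))) = 1 + 6 = 7

7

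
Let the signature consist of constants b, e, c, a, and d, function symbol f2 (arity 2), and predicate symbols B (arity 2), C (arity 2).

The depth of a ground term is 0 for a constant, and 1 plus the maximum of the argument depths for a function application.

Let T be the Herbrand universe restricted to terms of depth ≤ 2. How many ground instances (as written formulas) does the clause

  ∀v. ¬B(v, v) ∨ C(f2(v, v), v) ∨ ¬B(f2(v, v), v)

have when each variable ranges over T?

905

Ground terms of depth ≤ 2:
  Let N_k = |{terms of depth ≤ k}|. Then N_0 = 5 and N_k = 5 + N_{k-1}^2 for k ≥ 1 (one summand per function symbol, arity giving the exponent).
  N_0 = 5
  N_1 = 5 + 5^2 = 30
  N_2 = 5 + 30^2 = 905
So there are 905 ground terms available for substitution.
The clause has 1 distinct variable (v), which appears in the body. In the free term algebra distinct substitutions yield syntactically distinct ground instances.
Number of ground instances = 905.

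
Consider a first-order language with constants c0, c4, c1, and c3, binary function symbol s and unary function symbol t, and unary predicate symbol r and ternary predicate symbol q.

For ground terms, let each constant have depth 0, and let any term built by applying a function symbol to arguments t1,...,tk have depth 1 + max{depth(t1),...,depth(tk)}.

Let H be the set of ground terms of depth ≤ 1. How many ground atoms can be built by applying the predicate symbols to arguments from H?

First count ground terms of depth ≤ 1.
Count level by level. With function symbols s/2, t/1, the terms of depth ≤ k are the 4 constants together with each function applied to depth-≤(k−1) tuples, so N_k = 4 + N_{k-1}^2 + N_{k-1}.
N_0 = 4
N_1 = 4 + 4^2 + 4 = 24
So |H| = 24.
For each predicate symbol, the number of ground atoms is |H| raised to its arity; summing:
  r: 24;  q: 24^3 = 13824
Total ground atoms: 24 + 13824 = 13848.

13848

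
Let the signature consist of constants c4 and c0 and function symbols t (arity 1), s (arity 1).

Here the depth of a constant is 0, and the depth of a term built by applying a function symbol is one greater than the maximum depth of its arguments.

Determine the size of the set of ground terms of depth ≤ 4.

62

Let N_k count ground terms of depth at most k. Each non-constant term of depth ≤ k is some function symbol applied to depth-≤(k−1) arguments, giving N_k = 2 + N_{k-1} + N_{k-1}.
N_0 = 2
N_1 = 2 + 2 + 2 = 6
N_2 = 2 + 6 + 6 = 14
N_3 = 2 + 14 + 14 = 30
N_4 = 2 + 30 + 30 = 62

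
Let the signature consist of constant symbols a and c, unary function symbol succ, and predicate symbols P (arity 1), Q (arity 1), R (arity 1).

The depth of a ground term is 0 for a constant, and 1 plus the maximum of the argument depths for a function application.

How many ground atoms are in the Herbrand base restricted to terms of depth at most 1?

First count ground terms of depth ≤ 1.
Count level by level. With function symbols succ/1, the terms of depth ≤ k are the 2 constants together with each function applied to depth-≤(k−1) tuples, so N_k = 2 + N_{k-1}.
N_0 = 2
N_1 = 2 + 2 = 4
Explicitly: a, c, succ(a), succ(c).
So |H| = 4.
Ground atoms are formed by filling each argument slot of a predicate with a term from H, so an r-ary predicate gives |H|^r atoms:
  P: 4;  Q: 4;  R: 4
Total ground atoms: 4 + 4 + 4 = 12.

12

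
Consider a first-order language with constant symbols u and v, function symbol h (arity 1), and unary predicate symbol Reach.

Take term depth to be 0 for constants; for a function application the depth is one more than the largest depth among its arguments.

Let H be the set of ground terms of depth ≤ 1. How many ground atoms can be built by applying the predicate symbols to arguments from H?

First count ground terms of depth ≤ 1.
Let N_k count ground terms of depth at most k. Each non-constant term of depth ≤ k is some function symbol applied to depth-≤(k−1) arguments, giving N_k = 2 + N_{k-1}.
N_0 = 2
N_1 = 2 + 2 = 4
So |H| = 4.
Each predicate of arity r yields |H|^r ground atoms (one per choice of an r-tuple from H):
  Reach: 4
Total ground atoms: 4.

4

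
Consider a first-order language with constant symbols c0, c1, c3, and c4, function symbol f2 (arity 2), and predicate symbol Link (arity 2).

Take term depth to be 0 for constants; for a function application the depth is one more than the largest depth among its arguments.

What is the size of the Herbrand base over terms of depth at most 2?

163216

First count ground terms of depth ≤ 2.
Let N_k count ground terms of depth at most k. Each non-constant term of depth ≤ k is some function symbol applied to depth-≤(k−1) arguments, giving N_k = 4 + N_{k-1}^2.
N_0 = 4
N_1 = 4 + 4^2 = 20
N_2 = 4 + 20^2 = 404
So |H| = 404.
A ground atom is a predicate applied to a tuple of terms from H, so the count is the sum over predicates of |H|^arity:
  Link: 404^2 = 163216
Total ground atoms: 163216.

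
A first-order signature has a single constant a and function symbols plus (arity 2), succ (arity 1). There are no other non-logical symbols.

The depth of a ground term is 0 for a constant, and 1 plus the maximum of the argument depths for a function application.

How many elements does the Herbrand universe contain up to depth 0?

Count level by level. With function symbols plus/2, succ/1, the terms of depth ≤ k are the 1 constant together with each function applied to depth-≤(k−1) tuples, so N_k = 1 + N_{k-1}^2 + N_{k-1}.
N_0 = 1
Explicitly: a.

1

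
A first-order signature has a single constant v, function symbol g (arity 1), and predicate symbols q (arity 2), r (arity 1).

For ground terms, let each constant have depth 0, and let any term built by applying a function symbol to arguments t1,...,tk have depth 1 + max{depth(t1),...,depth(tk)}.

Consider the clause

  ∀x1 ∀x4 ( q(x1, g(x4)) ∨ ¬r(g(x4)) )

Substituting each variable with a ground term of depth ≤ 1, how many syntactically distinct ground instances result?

4

Ground terms of depth ≤ 1:
  Write N_k for the number of ground terms of depth ≤ k. A term of depth ≤ k is either a constant or a function symbol applied to arguments of depth ≤ k−1, so N_k = 1 + N_{k-1}.
  N_0 = 1
  N_1 = 1 + 1 = 2
  Explicitly: v, g(v).
So there are 2 ground terms available for substitution.
Each of x1, x4 ranges independently over the available ground terms, and distinct assignments produce distinct instances.
Number of ground instances = 2^2 = 4.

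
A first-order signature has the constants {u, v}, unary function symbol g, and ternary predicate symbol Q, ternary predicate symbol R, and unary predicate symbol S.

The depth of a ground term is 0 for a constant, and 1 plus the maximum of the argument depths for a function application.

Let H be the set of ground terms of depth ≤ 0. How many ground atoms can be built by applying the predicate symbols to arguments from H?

First count ground terms of depth ≤ 0.
Let N_k = |{terms of depth ≤ k}|. Then N_0 = 2 and N_k = 2 + N_{k-1} for k ≥ 1 (one summand per function symbol, arity giving the exponent).
N_0 = 2
So |H| = 2.
Ground atoms are formed by filling each argument slot of a predicate with a term from H, so an r-ary predicate gives |H|^r atoms:
  Q: 2^3 = 8;  R: 2^3 = 8;  S: 2
Total ground atoms: 8 + 8 + 2 = 18.

18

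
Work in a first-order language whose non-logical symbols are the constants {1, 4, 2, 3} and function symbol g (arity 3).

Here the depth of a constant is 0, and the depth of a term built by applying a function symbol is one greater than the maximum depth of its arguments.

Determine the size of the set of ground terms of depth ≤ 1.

Let N_k = |{terms of depth ≤ k}|. Then N_0 = 4 and N_k = 4 + N_{k-1}^3 for k ≥ 1 (one summand per function symbol, arity giving the exponent).
N_0 = 4
N_1 = 4 + 4^3 = 68

68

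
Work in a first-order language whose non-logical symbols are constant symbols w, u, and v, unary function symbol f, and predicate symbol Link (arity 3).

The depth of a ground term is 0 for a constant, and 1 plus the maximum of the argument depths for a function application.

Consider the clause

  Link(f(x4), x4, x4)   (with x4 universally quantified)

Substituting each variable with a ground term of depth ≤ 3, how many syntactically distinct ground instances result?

12

Ground terms of depth ≤ 3:
  Count level by level. With function symbols f/1, the terms of depth ≤ k are the 3 constants together with each function applied to depth-≤(k−1) tuples, so N_k = 3 + N_{k-1}.
  N_0 = 3
  N_1 = 3 + 3 = 6
  N_2 = 3 + 6 = 9
  N_3 = 3 + 9 = 12
  Explicitly: w, u, v, f(w), f(u), f(v), f(f(w)), f(f(u)), f(f(v)), f(f(f(w))), f(f(f(u))), f(f(f(v))).
So there are 12 ground terms available for substitution.
The clause has 1 distinct variable (x4), which appears in the body. In the free term algebra distinct substitutions yield syntactically distinct ground instances.
Number of ground instances = 12.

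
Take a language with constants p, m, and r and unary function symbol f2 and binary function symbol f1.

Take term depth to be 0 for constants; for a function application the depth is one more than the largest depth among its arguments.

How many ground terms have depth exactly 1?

Write N_k for the number of ground terms of depth ≤ k. A term of depth ≤ k is either a constant or a function symbol applied to arguments of depth ≤ k−1, so N_k = 3 + N_{k-1} + N_{k-1}^2.
N_0 = 3
N_1 = 3 + 3 + 3^2 = 15
Terms of depth exactly 1: N_1 − N_0 = 15 − 3 = 12.

12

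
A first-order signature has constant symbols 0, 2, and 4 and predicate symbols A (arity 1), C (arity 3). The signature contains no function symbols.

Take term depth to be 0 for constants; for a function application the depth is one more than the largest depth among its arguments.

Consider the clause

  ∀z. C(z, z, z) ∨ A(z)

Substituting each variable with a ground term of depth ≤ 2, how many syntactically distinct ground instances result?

Ground terms of depth ≤ 2:
  With no function symbols every ground term is a constant, so there are exactly 3 ground terms at every depth bound.
  N_0 = 3
  N_1 = 3
  N_2 = 3
So there are 3 ground terms available for substitution.
The variable z ranges independently over the available ground terms, and distinct assignments produce distinct instances.
Number of ground instances = 3.

3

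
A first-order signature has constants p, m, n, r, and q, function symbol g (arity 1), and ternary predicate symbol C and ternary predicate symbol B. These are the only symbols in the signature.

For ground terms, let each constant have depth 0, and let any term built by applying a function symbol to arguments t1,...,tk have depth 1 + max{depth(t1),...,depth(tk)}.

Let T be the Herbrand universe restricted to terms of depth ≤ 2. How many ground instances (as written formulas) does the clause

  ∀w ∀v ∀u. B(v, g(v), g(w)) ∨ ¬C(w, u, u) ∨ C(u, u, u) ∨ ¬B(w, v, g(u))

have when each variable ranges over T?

Ground terms of depth ≤ 2:
  Let N_k = |{terms of depth ≤ k}|. Then N_0 = 5 and N_k = 5 + N_{k-1} for k ≥ 1 (one summand per function symbol, arity giving the exponent).
  N_0 = 5
  N_1 = 5 + 5 = 10
  N_2 = 5 + 10 = 15
So there are 15 ground terms available for substitution.
The body mentions every one of the 3 quantified variables; since ground terms form a free algebra, no two substitutions collapse to the same formula.
Number of ground instances = 15^3 = 3375.

3375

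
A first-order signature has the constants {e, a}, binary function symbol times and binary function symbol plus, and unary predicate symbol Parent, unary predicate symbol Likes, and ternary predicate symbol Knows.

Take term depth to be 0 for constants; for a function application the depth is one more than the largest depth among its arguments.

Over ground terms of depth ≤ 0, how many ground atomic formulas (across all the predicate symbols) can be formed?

First count ground terms of depth ≤ 0.
Let N_k = |{terms of depth ≤ k}|. Then N_0 = 2 and N_k = 2 + N_{k-1}^2 + N_{k-1}^2 for k ≥ 1 (one summand per function symbol, arity giving the exponent).
N_0 = 2
Explicitly: e, a.
So |H| = 2.
Each predicate of arity r yields |H|^r ground atoms (one per choice of an r-tuple from H):
  Parent: 2;  Likes: 2;  Knows: 2^3 = 8
Total ground atoms: 2 + 2 + 8 = 12.

12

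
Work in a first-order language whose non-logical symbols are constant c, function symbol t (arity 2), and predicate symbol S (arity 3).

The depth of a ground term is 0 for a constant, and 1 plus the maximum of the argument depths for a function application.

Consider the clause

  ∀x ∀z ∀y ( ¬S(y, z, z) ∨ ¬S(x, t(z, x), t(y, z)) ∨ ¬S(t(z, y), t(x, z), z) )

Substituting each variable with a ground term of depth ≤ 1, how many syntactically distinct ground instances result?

Ground terms of depth ≤ 1:
  Let N_k count ground terms of depth at most k. Each non-constant term of depth ≤ k is some function symbol applied to depth-≤(k−1) arguments, giving N_k = 1 + N_{k-1}^2.
  N_0 = 1
  N_1 = 1 + 1^2 = 2
So there are 2 ground terms available for substitution.
There are 3 variables to instantiate (x, z, y), each occurring in at least one literal, so different choices give different ground instances.
Number of ground instances = 2^3 = 8.

8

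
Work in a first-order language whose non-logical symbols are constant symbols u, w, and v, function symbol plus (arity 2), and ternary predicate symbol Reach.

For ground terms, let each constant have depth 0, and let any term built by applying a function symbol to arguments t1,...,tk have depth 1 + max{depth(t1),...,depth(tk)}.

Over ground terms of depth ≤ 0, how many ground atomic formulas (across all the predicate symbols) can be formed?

27

First count ground terms of depth ≤ 0.
Count level by level. With function symbols plus/2, the terms of depth ≤ k are the 3 constants together with each function applied to depth-≤(k−1) tuples, so N_k = 3 + N_{k-1}^2.
N_0 = 3
Explicitly: u, w, v.
So |H| = 3.
Each predicate of arity r yields |H|^r ground atoms (one per choice of an r-tuple from H):
  Reach: 3^3 = 27
Total ground atoms: 27.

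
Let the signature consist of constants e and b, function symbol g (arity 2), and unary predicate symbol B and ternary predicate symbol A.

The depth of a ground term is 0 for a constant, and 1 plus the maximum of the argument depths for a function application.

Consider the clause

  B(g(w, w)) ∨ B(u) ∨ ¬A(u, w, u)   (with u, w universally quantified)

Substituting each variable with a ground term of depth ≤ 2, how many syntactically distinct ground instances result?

Ground terms of depth ≤ 2:
  Write N_k for the number of ground terms of depth ≤ k. A term of depth ≤ k is either a constant or a function symbol applied to arguments of depth ≤ k−1, so N_k = 2 + N_{k-1}^2.
  N_0 = 2
  N_1 = 2 + 2^2 = 6
  N_2 = 2 + 6^2 = 38
So there are 38 ground terms available for substitution.
The clause has 2 distinct variables (u, w), each appearing in the body. In the free term algebra distinct substitutions yield syntactically distinct ground instances.
Number of ground instances = 38^2 = 1444.

1444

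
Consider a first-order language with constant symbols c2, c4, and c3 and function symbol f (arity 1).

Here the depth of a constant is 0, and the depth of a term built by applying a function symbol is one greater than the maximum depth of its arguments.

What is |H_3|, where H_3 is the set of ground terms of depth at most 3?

12

Count level by level. With function symbols f/1, the terms of depth ≤ k are the 3 constants together with each function applied to depth-≤(k−1) tuples, so N_k = 3 + N_{k-1}.
N_0 = 3
N_1 = 3 + 3 = 6
N_2 = 3 + 6 = 9
N_3 = 3 + 9 = 12
Explicitly: c2, c4, c3, f(c2), f(c4), f(c3), f(f(c2)), f(f(c4)), f(f(c3)), f(f(f(c2))), f(f(f(c4))), f(f(f(c3))).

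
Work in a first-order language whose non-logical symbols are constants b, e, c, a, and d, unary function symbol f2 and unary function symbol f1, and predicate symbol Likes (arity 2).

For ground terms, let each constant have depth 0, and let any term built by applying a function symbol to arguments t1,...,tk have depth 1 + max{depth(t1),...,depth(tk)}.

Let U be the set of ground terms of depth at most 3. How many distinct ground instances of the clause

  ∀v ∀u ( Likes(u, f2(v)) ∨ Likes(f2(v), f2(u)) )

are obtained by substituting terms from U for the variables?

5625

Ground terms of depth ≤ 3:
  If N_k denotes the number of depth-≤k ground terms, the 5 constants give N_0 = 5, and each function symbol of arity r contributes N_{k-1}^r new terms at level k: N_k = 5 + N_{k-1} + N_{k-1}.
  N_0 = 5
  N_1 = 5 + 5 + 5 = 15
  N_2 = 5 + 15 + 15 = 35
  N_3 = 5 + 35 + 35 = 75
So there are 75 ground terms available for substitution.
Each of v, u ranges independently over the available ground terms, and distinct assignments produce distinct instances.
Number of ground instances = 75^2 = 5625.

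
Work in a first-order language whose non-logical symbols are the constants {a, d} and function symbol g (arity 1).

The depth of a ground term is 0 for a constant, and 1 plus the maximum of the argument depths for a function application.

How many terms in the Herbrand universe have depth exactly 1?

2

Count level by level. With function symbols g/1, the terms of depth ≤ k are the 2 constants together with each function applied to depth-≤(k−1) tuples, so N_k = 2 + N_{k-1}.
N_0 = 2
N_1 = 2 + 2 = 4
Terms of depth exactly 1: N_1 − N_0 = 4 − 2 = 2.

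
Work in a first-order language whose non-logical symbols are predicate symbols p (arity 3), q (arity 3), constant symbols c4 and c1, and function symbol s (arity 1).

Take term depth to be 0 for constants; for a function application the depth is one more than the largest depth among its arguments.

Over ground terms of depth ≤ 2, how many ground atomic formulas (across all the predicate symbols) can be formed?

First count ground terms of depth ≤ 2.
Count level by level. With function symbols s/1, the terms of depth ≤ k are the 2 constants together with each function applied to depth-≤(k−1) tuples, so N_k = 2 + N_{k-1}.
N_0 = 2
N_1 = 2 + 2 = 4
N_2 = 2 + 4 = 6
Explicitly: c4, c1, s(c4), s(c1), s(s(c4)), s(s(c1)).
So |H| = 6.
A ground atom is a predicate applied to a tuple of terms from H, so the count is the sum over predicates of |H|^arity:
  p: 6^3 = 216;  q: 6^3 = 216
Total ground atoms: 216 + 216 = 432.

432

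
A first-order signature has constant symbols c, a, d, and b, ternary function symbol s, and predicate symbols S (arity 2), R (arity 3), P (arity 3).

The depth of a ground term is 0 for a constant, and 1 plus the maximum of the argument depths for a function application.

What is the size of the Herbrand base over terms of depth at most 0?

144

First count ground terms of depth ≤ 0.
If N_k denotes the number of depth-≤k ground terms, the 4 constants give N_0 = 4, and each function symbol of arity r contributes N_{k-1}^r new terms at level k: N_k = 4 + N_{k-1}^3.
N_0 = 4
So |H| = 4.
Ground atoms are formed by filling each argument slot of a predicate with a term from H, so an r-ary predicate gives |H|^r atoms:
  S: 4^2 = 16;  R: 4^3 = 64;  P: 4^3 = 64
Total ground atoms: 16 + 64 + 64 = 144.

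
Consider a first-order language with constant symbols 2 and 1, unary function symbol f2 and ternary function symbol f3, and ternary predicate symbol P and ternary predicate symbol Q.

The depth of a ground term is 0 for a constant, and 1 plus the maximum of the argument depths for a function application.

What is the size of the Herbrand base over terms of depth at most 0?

16

First count ground terms of depth ≤ 0.
Let N_k = |{terms of depth ≤ k}|. Then N_0 = 2 and N_k = 2 + N_{k-1} + N_{k-1}^3 for k ≥ 1 (one summand per function symbol, arity giving the exponent).
N_0 = 2
So |H| = 2.
A ground atom is a predicate applied to a tuple of terms from H, so the count is the sum over predicates of |H|^arity:
  P: 2^3 = 8;  Q: 2^3 = 8
Total ground atoms: 8 + 8 = 16.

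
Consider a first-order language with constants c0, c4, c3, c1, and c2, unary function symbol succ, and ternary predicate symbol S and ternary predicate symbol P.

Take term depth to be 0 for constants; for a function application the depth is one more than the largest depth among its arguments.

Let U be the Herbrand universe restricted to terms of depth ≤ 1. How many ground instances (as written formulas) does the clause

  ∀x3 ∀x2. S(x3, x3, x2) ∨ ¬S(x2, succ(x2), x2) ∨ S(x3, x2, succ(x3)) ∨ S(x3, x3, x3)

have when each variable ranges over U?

100

Ground terms of depth ≤ 1:
  Write N_k for the number of ground terms of depth ≤ k. A term of depth ≤ k is either a constant or a function symbol applied to arguments of depth ≤ k−1, so N_k = 5 + N_{k-1}.
  N_0 = 5
  N_1 = 5 + 5 = 10
  Explicitly: c0, c4, c3, c1, c2, succ(c0), succ(c4), succ(c3), succ(c1), succ(c2).
So there are 10 ground terms available for substitution.
There are 2 variables to instantiate (x3, x2), each occurring in at least one literal, so different choices give different ground instances.
Number of ground instances = 10^2 = 100.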